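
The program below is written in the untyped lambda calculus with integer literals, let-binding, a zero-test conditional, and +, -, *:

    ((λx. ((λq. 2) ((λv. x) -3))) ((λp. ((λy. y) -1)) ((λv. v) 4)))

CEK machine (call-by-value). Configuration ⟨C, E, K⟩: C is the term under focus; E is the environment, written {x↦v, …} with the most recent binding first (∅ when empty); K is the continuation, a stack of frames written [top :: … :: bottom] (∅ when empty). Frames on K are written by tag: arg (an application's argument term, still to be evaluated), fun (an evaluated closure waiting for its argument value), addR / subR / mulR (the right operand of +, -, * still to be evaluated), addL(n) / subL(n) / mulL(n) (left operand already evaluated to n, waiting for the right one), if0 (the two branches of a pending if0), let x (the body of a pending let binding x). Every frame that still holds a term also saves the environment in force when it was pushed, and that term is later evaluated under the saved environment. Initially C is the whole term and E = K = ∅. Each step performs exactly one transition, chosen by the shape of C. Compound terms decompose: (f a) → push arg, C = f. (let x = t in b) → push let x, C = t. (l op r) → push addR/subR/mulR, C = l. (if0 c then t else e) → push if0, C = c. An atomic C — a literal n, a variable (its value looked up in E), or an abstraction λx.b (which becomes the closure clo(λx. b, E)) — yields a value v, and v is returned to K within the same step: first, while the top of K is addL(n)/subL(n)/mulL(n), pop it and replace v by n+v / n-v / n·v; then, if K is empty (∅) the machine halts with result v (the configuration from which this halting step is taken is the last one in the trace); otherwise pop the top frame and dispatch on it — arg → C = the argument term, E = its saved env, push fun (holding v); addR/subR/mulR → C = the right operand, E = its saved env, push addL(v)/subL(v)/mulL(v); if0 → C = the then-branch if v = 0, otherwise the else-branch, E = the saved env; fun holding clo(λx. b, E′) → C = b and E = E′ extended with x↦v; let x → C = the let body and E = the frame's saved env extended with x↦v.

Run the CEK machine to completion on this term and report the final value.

[0] ⟨C=((λx. ((λq. 2) ((λv. x) -3))) ((λp. ((λy. y) -1)) ((λv. v) 4))); E=∅; K=∅⟩
[1] ⟨C=(λx. ((λq. 2) ((λv. x) -3))); E=∅; K=[arg]⟩
[2] ⟨C=((λp. ((λy. y) -1)) ((λv. v) 4)); E=∅; K=[fun]⟩
[3] ⟨C=(λp. ((λy. y) -1)); E=∅; K=[arg :: fun]⟩
[4] ⟨C=((λv. v) 4); E=∅; K=[fun :: fun]⟩
[5] ⟨C=(λv. v); E=∅; K=[arg :: fun :: fun]⟩
[6] ⟨C=4; E=∅; K=[fun :: fun :: fun]⟩
[7] ⟨C=v; E={v↦4}; K=[fun :: fun]⟩
[8] ⟨C=((λy. y) -1); E={p↦4}; K=[fun]⟩
[9] ⟨C=(λy. y); E={p↦4}; K=[arg :: fun]⟩
[10] ⟨C=-1; E={p↦4}; K=[fun :: fun]⟩
[11] ⟨C=y; E={y↦-1, p↦4}; K=[fun]⟩
[12] ⟨C=((λq. 2) ((λv. x) -3)); E={x↦-1}; K=∅⟩
[13] ⟨C=(λq. 2); E={x↦-1}; K=[arg]⟩
[14] ⟨C=((λv. x) -3); E={x↦-1}; K=[fun]⟩
[15] ⟨C=(λv. x); E={x↦-1}; K=[arg :: fun]⟩
[16] ⟨C=-3; E={x↦-1}; K=[fun :: fun]⟩
[17] ⟨C=x; E={v↦-3, x↦-1}; K=[fun]⟩
[18] ⟨C=2; E={q↦-1, x↦-1}; K=∅⟩
→ final value 2

Answer: 2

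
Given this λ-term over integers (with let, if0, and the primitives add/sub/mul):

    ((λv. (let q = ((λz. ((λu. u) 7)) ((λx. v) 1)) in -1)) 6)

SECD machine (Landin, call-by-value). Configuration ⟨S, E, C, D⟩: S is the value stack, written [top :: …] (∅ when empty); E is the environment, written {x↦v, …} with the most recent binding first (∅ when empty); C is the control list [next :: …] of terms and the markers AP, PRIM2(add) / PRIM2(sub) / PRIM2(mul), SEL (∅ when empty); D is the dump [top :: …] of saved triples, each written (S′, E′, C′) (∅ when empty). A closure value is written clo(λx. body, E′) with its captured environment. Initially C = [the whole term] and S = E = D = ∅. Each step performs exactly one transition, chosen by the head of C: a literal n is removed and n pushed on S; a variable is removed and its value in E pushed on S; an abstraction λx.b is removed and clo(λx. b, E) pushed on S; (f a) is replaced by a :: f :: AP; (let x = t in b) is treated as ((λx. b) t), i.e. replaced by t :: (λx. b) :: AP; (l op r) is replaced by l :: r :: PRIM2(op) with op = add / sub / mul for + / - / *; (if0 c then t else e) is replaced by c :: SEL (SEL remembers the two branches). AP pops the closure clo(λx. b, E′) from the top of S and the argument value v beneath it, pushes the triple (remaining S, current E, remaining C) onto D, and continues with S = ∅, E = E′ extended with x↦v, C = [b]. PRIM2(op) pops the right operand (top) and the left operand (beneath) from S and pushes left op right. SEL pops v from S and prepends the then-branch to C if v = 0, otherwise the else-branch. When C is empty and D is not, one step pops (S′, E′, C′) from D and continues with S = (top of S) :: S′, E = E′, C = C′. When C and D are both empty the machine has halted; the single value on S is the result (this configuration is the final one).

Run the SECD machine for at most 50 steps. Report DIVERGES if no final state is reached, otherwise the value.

t=0: [S=∅ | E=∅ | C=[((λv. (let q = ((λz. ((λu. u) 7)) ((λx. v) 1)) in -1)) 6)] | D=∅]
t=1: [S=∅ | E=∅ | C=[6 :: (λv. (let q = ((λz. ((λu. u) 7)) ((λx. v) 1)) in -1)) :: AP] | D=∅]
t=2: [S=[6] | E=∅ | C=[(λv. (let q = ((λz. ((λu. u) 7)) ((λx. v) 1)) in -1)) :: AP] | D=∅]
t=3: [S=[clo(λv. (let q = ((λz. ((λu. u) 7)) ((λx. v) 1)) in -1), ∅) :: 6] | E=∅ | C=[AP] | D=∅]
t=4: [S=∅ | E={v↦6} | C=[(let q = ((λz. ((λu. u) 7)) ((λx. v) 1)) in -1)] | D=[(∅, ∅, ∅)]]
t=5: [S=∅ | E={v↦6} | C=[((λz. ((λu. u) 7)) ((λx. v) 1)) :: (λq. -1) :: AP] | D=[(∅, ∅, ∅)]]
t=6: [S=∅ | E={v↦6} | C=[((λx. v) 1) :: (λz. ((λu. u) 7)) :: AP :: (λq. -1) :: AP] | D=[(∅, ∅, ∅)]]
t=7: [S=∅ | E={v↦6} | C=[1 :: (λx. v) :: AP :: (λz. ((λu. u) 7)) :: AP :: (λq. -1) :: AP] | D=[(∅, ∅, ∅)]]
t=8: [S=[1] | E={v↦6} | C=[(λx. v) :: AP :: (λz. ((λu. u) 7)) :: AP :: (λq. -1) :: AP] | D=[(∅, ∅, ∅)]]
t=9: [S=[clo(λx. v, {v↦6}) :: 1] | E={v↦6} | C=[AP :: (λz. ((λu. u) 7)) :: AP :: (λq. -1) :: AP] | D=[(∅, ∅, ∅)]]
t=10: [S=∅ | E={x↦1, v↦6} | C=[v] | D=[(∅, {v↦6}, [(λz. ((λu. u) 7)) :: AP :: (λq. -1) :: AP]) :: (∅, ∅, ∅)]]
t=11: [S=[6] | E={x↦1, v↦6} | C=∅ | D=[(∅, {v↦6}, [(λz. ((λu. u) 7)) :: AP :: (λq. -1) :: AP]) :: (∅, ∅, ∅)]]
t=12: [S=[6] | E={v↦6} | C=[(λz. ((λu. u) 7)) :: AP :: (λq. -1) :: AP] | D=[(∅, ∅, ∅)]]
t=13: [S=[clo(λz. ((λu. u) 7), {v↦6}) :: 6] | E={v↦6} | C=[AP :: (λq. -1) :: AP] | D=[(∅, ∅, ∅)]]
t=14: [S=∅ | E={z↦6, v↦6} | C=[((λu. u) 7)] | D=[(∅, {v↦6}, [(λq. -1) :: AP]) :: (∅, ∅, ∅)]]
t=15: [S=∅ | E={z↦6, v↦6} | C=[7 :: (λu. u) :: AP] | D=[(∅, {v↦6}, [(λq. -1) :: AP]) :: (∅, ∅, ∅)]]
t=16: [S=[7] | E={z↦6, v↦6} | C=[(λu. u) :: AP] | D=[(∅, {v↦6}, [(λq. -1) :: AP]) :: (∅, ∅, ∅)]]
t=17: [S=[clo(λu. u, {z↦6, v↦6}) :: 7] | E={z↦6, v↦6} | C=[AP] | D=[(∅, {v↦6}, [(λq. -1) :: AP]) :: (∅, ∅, ∅)]]
t=18: [S=∅ | E={u↦7, z↦6, v↦6} | C=[u] | D=[(∅, {z↦6, v↦6}, ∅) :: (∅, {v↦6}, [(λq. -1) :: AP]) :: (∅, ∅, ∅)]]
t=19: [S=[7] | E={u↦7, z↦6, v↦6} | C=∅ | D=[(∅, {z↦6, v↦6}, ∅) :: (∅, {v↦6}, [(λq. -1) :: AP]) :: (∅, ∅, ∅)]]
t=20: [S=[7] | E={z↦6, v↦6} | C=∅ | D=[(∅, {v↦6}, [(λq. -1) :: AP]) :: (∅, ∅, ∅)]]
t=21: [S=[7] | E={v↦6} | C=[(λq. -1) :: AP] | D=[(∅, ∅, ∅)]]
t=22: [S=[clo(λq. -1, {v↦6}) :: 7] | E={v↦6} | C=[AP] | D=[(∅, ∅, ∅)]]
t=23: [S=∅ | E={q↦7, v↦6} | C=[-1] | D=[(∅, {v↦6}, ∅) :: (∅, ∅, ∅)]]
t=24: [S=[-1] | E={q↦7, v↦6} | C=∅ | D=[(∅, {v↦6}, ∅) :: (∅, ∅, ∅)]]
t=25: [S=[-1] | E={v↦6} | C=∅ | D=[(∅, ∅, ∅)]]
t=26: [S=[-1] | E=∅ | C=∅ | D=∅]
→ final value -1

Answer: -1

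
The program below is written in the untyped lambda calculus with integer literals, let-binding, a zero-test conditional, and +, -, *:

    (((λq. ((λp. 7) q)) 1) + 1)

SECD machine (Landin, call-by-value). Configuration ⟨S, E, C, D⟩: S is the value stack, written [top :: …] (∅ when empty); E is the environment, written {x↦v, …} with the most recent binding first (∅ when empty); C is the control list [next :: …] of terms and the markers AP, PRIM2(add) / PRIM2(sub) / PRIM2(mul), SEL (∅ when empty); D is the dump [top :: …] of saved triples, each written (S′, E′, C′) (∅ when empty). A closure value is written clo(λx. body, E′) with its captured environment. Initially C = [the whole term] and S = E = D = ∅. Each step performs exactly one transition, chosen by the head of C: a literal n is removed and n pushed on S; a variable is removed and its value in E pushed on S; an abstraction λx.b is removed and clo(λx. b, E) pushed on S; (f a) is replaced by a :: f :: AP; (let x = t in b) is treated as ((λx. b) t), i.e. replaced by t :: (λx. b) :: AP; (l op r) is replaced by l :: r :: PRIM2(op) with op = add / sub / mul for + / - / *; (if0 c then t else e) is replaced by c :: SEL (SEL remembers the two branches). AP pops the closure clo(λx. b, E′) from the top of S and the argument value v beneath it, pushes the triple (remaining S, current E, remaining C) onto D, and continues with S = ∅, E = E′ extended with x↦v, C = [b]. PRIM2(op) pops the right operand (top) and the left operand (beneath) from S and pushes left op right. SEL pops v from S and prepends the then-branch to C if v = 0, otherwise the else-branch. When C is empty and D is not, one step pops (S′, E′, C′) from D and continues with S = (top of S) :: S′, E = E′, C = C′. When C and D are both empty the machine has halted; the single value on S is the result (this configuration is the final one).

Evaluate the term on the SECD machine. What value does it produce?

step 0: ⟨S=∅; E=∅; C=[(((λq. ((λp. 7) q)) 1) + 1)]; D=∅⟩
step 1: ⟨S=∅; E=∅; C=[((λq. ((λp. 7) q)) 1) :: 1 :: PRIM2(add)]; D=∅⟩
step 2: ⟨S=∅; E=∅; C=[1 :: (λq. ((λp. 7) q)) :: AP :: 1 :: PRIM2(add)]; D=∅⟩
step 3: ⟨S=[1]; E=∅; C=[(λq. ((λp. 7) q)) :: AP :: 1 :: PRIM2(add)]; D=∅⟩
step 4: ⟨S=[clo(λq. ((λp. 7) q), ∅) :: 1]; E=∅; C=[AP :: 1 :: PRIM2(add)]; D=∅⟩
step 5: ⟨S=∅; E={q↦1}; C=[((λp. 7) q)]; D=[(∅, ∅, [1 :: PRIM2(add)])]⟩
step 6: ⟨S=∅; E={q↦1}; C=[q :: (λp. 7) :: AP]; D=[(∅, ∅, [1 :: PRIM2(add)])]⟩
step 7: ⟨S=[1]; E={q↦1}; C=[(λp. 7) :: AP]; D=[(∅, ∅, [1 :: PRIM2(add)])]⟩
step 8: ⟨S=[clo(λp. 7, {q↦1}) :: 1]; E={q↦1}; C=[AP]; D=[(∅, ∅, [1 :: PRIM2(add)])]⟩
step 9: ⟨S=∅; E={p↦1, q↦1}; C=[7]; D=[(∅, {q↦1}, ∅) :: (∅, ∅, [1 :: PRIM2(add)])]⟩
step 10: ⟨S=[7]; E={p↦1, q↦1}; C=∅; D=[(∅, {q↦1}, ∅) :: (∅, ∅, [1 :: PRIM2(add)])]⟩
step 11: ⟨S=[7]; E={q↦1}; C=∅; D=[(∅, ∅, [1 :: PRIM2(add)])]⟩
step 12: ⟨S=[7]; E=∅; C=[1 :: PRIM2(add)]; D=∅⟩
step 13: ⟨S=[1 :: 7]; E=∅; C=[PRIM2(add)]; D=∅⟩
step 14: ⟨S=[8]; E=∅; C=∅; D=∅⟩
→ final value 8

Answer: 8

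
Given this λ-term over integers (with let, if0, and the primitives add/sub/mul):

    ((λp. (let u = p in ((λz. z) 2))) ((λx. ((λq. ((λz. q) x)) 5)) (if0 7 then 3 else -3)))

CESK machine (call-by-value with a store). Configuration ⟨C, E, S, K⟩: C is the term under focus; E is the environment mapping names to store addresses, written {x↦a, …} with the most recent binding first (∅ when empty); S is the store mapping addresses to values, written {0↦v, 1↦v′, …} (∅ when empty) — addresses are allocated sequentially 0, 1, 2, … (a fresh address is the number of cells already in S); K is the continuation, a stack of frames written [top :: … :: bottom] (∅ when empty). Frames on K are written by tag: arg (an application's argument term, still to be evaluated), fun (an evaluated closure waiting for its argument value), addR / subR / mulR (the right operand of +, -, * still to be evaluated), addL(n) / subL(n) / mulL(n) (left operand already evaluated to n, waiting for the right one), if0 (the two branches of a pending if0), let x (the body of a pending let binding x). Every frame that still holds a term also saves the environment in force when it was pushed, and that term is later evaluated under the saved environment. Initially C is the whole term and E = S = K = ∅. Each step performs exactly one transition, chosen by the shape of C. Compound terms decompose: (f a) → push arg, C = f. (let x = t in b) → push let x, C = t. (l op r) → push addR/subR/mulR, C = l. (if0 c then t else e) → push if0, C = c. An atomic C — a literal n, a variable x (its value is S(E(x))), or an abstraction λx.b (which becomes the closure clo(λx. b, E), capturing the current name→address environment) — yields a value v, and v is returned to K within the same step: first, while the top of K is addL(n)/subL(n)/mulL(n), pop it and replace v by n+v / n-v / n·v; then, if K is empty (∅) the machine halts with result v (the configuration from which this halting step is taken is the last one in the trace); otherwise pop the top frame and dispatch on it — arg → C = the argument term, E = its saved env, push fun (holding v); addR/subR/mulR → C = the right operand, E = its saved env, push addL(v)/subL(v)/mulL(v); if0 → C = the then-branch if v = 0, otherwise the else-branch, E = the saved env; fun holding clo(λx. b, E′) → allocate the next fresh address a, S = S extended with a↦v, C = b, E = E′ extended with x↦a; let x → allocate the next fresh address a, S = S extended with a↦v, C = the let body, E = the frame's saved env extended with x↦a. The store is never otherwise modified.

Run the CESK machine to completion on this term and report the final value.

Answer: 2

Execution trace:
step 0: [C=((λp. (let u = p in ((λz. z) 2))) ((λx. ((λq. ((λz. q) x)) 5)) (if0 7 then 3 else -3))) | E=∅ | S=∅ | K=∅]
step 1: [C=(λp. (let u = p in ((λz. z) 2))) | E=∅ | S=∅ | K=[arg]]
step 2: [C=((λx. ((λq. ((λz. q) x)) 5)) (if0 7 then 3 else -3)) | E=∅ | S=∅ | K=[fun]]
step 3: [C=(λx. ((λq. ((λz. q) x)) 5)) | E=∅ | S=∅ | K=[arg :: fun]]
step 4: [C=(if0 7 then 3 else -3) | E=∅ | S=∅ | K=[fun :: fun]]
step 5: [C=7 | E=∅ | S=∅ | K=[if0 :: fun :: fun]]
step 6: [C=-3 | E=∅ | S=∅ | K=[fun :: fun]]
step 7: [C=((λq. ((λz. q) x)) 5) | E={x↦0} | S={0↦-3} | K=[fun]]
step 8: [C=(λq. ((λz. q) x)) | E={x↦0} | S={0↦-3} | K=[arg :: fun]]
step 9: [C=5 | E={x↦0} | S={0↦-3} | K=[fun :: fun]]
step 10: [C=((λz. q) x) | E={q↦1, x↦0} | S={0↦-3, 1↦5} | K=[fun]]
step 11: [C=(λz. q) | E={q↦1, x↦0} | S={0↦-3, 1↦5} | K=[arg :: fun]]
step 12: [C=x | E={q↦1, x↦0} | S={0↦-3, 1↦5} | K=[fun :: fun]]
step 13: [C=q | E={z↦2, q↦1, x↦0} | S={0↦-3, 1↦5, 2↦-3} | K=[fun]]
step 14: [C=(let u = p in ((λz. z) 2)) | E={p↦3} | S={0↦-3, 1↦5, 2↦-3, 3↦5} | K=∅]
step 15: [C=p | E={p↦3} | S={0↦-3, 1↦5, 2↦-3, 3↦5} | K=[let u]]
step 16: [C=((λz. z) 2) | E={u↦4, p↦3} | S={0↦-3, 1↦5, 2↦-3, 3↦5, 4↦5} | K=∅]
step 17: [C=(λz. z) | E={u↦4, p↦3} | S={0↦-3, 1↦5, 2↦-3, 3↦5, 4↦5} | K=[arg]]
step 18: [C=2 | E={u↦4, p↦3} | S={0↦-3, 1↦5, 2↦-3, 3↦5, 4↦5} | K=[fun]]
step 19: [C=z | E={z↦5, u↦4, p↦3} | S={0↦-3, 1↦5, 2↦-3, 3↦5, 4↦5, 5↦2} | K=∅]
→ final value 2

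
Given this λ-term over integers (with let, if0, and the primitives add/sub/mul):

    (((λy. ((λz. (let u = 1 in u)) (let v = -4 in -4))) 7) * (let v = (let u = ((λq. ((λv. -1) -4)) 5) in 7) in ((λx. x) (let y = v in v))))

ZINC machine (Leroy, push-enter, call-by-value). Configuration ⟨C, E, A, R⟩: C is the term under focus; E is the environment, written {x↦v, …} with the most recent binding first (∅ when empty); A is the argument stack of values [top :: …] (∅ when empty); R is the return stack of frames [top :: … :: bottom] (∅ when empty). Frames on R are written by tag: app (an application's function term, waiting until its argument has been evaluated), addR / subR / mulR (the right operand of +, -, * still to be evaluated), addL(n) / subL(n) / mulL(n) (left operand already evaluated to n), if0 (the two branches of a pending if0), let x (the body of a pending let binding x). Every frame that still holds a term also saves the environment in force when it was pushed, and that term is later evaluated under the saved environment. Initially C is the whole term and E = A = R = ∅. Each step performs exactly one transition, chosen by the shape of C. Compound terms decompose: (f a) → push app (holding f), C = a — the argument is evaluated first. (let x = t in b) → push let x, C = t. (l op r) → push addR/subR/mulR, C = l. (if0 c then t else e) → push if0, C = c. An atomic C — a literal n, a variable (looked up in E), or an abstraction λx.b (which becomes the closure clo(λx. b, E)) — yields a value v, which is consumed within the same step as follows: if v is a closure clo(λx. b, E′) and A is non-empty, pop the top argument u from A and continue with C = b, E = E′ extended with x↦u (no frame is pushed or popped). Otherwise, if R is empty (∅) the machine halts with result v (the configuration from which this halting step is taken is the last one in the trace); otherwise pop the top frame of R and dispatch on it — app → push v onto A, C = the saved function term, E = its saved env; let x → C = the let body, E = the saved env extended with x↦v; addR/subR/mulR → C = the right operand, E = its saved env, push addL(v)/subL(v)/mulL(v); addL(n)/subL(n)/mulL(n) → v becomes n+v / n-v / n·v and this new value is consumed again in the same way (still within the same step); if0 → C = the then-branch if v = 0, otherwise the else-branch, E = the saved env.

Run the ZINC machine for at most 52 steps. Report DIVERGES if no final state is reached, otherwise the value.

t=0: [C=(((λy. ((λz. (let u = 1 in u)) (let v = -4 in -4))) 7) * (let v = (let u = ((λq. ((λv. -1) -4)) 5) in 7) in ((λx. x) (let y = v in v)))) | E=∅ | A=∅ | R=∅]
t=1: [C=((λy. ((λz. (let u = 1 in u)) (let v = -4 in -4))) 7) | E=∅ | A=∅ | R=[mulR]]
t=2: [C=7 | E=∅ | A=∅ | R=[app :: mulR]]
t=3: [C=(λy. ((λz. (let u = 1 in u)) (let v = -4 in -4))) | E=∅ | A=[7] | R=[mulR]]
t=4: [C=((λz. (let u = 1 in u)) (let v = -4 in -4)) | E={y↦7} | A=∅ | R=[mulR]]
t=5: [C=(let v = -4 in -4) | E={y↦7} | A=∅ | R=[app :: mulR]]
t=6: [C=-4 | E={y↦7} | A=∅ | R=[let v :: app :: mulR]]
t=7: [C=-4 | E={v↦-4, y↦7} | A=∅ | R=[app :: mulR]]
t=8: [C=(λz. (let u = 1 in u)) | E={y↦7} | A=[-4] | R=[mulR]]
t=9: [C=(let u = 1 in u) | E={z↦-4, y↦7} | A=∅ | R=[mulR]]
t=10: [C=1 | E={z↦-4, y↦7} | A=∅ | R=[let u :: mulR]]
t=11: [C=u | E={u↦1, z↦-4, y↦7} | A=∅ | R=[mulR]]
t=12: [C=(let v = (let u = ((λq. ((λv. -1) -4)) 5) in 7) in ((λx. x) (let y = v in v))) | E=∅ | A=∅ | R=[mulL(1)]]
t=13: [C=(let u = ((λq. ((λv. -1) -4)) 5) in 7) | E=∅ | A=∅ | R=[let v :: mulL(1)]]
t=14: [C=((λq. ((λv. -1) -4)) 5) | E=∅ | A=∅ | R=[let u :: let v :: mulL(1)]]
t=15: [C=5 | E=∅ | A=∅ | R=[app :: let u :: let v :: mulL(1)]]
t=16: [C=(λq. ((λv. -1) -4)) | E=∅ | A=[5] | R=[let u :: let v :: mulL(1)]]
t=17: [C=((λv. -1) -4) | E={q↦5} | A=∅ | R=[let u :: let v :: mulL(1)]]
t=18: [C=-4 | E={q↦5} | A=∅ | R=[app :: let u :: let v :: mulL(1)]]
t=19: [C=(λv. -1) | E={q↦5} | A=[-4] | R=[let u :: let v :: mulL(1)]]
t=20: [C=-1 | E={v↦-4, q↦5} | A=∅ | R=[let u :: let v :: mulL(1)]]
t=21: [C=7 | E={u↦-1} | A=∅ | R=[let v :: mulL(1)]]
t=22: [C=((λx. x) (let y = v in v)) | E={v↦7} | A=∅ | R=[mulL(1)]]
t=23: [C=(let y = v in v) | E={v↦7} | A=∅ | R=[app :: mulL(1)]]
t=24: [C=v | E={v↦7} | A=∅ | R=[let y :: app :: mulL(1)]]
t=25: [C=v | E={y↦7, v↦7} | A=∅ | R=[app :: mulL(1)]]
t=26: [C=(λx. x) | E={v↦7} | A=[7] | R=[mulL(1)]]
t=27: [C=x | E={x↦7, v↦7} | A=∅ | R=[mulL(1)]]
→ final value 7

Answer: 7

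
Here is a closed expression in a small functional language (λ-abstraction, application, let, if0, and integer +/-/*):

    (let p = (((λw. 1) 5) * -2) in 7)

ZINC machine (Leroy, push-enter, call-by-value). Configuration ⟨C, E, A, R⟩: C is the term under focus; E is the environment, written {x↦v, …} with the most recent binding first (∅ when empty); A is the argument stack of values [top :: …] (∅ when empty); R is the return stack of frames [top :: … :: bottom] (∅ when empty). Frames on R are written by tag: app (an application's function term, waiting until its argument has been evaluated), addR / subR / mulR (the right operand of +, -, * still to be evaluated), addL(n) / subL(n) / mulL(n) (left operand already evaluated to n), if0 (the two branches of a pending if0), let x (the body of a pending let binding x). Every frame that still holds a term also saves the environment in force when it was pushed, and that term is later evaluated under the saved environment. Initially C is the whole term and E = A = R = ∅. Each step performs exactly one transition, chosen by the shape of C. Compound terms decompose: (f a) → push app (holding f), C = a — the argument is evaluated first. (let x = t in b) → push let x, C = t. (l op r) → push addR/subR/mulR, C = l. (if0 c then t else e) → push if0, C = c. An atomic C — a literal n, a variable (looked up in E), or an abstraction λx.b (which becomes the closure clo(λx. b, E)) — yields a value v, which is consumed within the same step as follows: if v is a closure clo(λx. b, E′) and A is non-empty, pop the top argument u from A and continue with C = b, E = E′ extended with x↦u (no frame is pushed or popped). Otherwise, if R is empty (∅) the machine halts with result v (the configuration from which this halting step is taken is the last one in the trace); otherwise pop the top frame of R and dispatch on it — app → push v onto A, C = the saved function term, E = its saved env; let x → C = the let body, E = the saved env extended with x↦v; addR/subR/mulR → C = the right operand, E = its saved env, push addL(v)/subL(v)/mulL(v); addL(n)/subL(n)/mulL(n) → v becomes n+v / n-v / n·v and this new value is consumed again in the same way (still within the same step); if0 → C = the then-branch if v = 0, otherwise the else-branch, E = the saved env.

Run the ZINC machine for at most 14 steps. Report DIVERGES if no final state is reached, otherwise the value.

Answer: 7

Derivation:
0. [C=(let p = (((λw. 1) 5) * -2) in 7) | E=∅ | A=∅ | R=∅]
1. [C=(((λw. 1) 5) * -2) | E=∅ | A=∅ | R=[let p]]
2. [C=((λw. 1) 5) | E=∅ | A=∅ | R=[mulR :: let p]]
3. [C=5 | E=∅ | A=∅ | R=[app :: mulR :: let p]]
4. [C=(λw. 1) | E=∅ | A=[5] | R=[mulR :: let p]]
5. [C=1 | E={w↦5} | A=∅ | R=[mulR :: let p]]
6. [C=-2 | E=∅ | A=∅ | R=[mulL(1) :: let p]]
7. [C=7 | E={p↦-2} | A=∅ | R=∅]
→ final value 7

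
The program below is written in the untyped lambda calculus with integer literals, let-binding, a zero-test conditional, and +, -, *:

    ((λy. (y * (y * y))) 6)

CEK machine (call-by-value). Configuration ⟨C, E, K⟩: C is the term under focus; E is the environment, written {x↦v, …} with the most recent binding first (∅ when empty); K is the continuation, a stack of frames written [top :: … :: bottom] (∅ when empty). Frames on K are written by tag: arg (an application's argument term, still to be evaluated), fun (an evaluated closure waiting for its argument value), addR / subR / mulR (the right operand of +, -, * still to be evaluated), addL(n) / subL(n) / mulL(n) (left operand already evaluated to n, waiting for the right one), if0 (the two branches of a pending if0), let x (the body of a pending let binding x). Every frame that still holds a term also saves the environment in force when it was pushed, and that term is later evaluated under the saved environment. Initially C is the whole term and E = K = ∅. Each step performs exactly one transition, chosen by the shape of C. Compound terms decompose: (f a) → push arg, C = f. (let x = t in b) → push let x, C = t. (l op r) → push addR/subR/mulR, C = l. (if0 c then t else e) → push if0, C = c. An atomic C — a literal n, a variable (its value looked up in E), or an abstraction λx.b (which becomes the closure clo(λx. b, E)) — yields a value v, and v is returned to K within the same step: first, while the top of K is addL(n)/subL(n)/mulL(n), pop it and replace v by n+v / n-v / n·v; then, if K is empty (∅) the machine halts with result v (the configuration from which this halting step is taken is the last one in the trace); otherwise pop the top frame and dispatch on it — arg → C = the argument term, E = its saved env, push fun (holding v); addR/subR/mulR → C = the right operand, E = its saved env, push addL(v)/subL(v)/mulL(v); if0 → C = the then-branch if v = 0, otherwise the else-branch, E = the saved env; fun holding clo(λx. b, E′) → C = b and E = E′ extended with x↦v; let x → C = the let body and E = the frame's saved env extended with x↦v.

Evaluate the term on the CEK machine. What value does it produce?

t=0: ⟨C=((λy. (y * (y * y))) 6); E=∅; K=∅⟩
t=1: ⟨C=(λy. (y * (y * y))); E=∅; K=[arg]⟩
t=2: ⟨C=6; E=∅; K=[fun]⟩
t=3: ⟨C=(y * (y * y)); E={y↦6}; K=∅⟩
t=4: ⟨C=y; E={y↦6}; K=[mulR]⟩
t=5: ⟨C=(y * y); E={y↦6}; K=[mulL(6)]⟩
t=6: ⟨C=y; E={y↦6}; K=[mulR :: mulL(6)]⟩
t=7: ⟨C=y; E={y↦6}; K=[mulL(6) :: mulL(6)]⟩
→ final value 216

Answer: 216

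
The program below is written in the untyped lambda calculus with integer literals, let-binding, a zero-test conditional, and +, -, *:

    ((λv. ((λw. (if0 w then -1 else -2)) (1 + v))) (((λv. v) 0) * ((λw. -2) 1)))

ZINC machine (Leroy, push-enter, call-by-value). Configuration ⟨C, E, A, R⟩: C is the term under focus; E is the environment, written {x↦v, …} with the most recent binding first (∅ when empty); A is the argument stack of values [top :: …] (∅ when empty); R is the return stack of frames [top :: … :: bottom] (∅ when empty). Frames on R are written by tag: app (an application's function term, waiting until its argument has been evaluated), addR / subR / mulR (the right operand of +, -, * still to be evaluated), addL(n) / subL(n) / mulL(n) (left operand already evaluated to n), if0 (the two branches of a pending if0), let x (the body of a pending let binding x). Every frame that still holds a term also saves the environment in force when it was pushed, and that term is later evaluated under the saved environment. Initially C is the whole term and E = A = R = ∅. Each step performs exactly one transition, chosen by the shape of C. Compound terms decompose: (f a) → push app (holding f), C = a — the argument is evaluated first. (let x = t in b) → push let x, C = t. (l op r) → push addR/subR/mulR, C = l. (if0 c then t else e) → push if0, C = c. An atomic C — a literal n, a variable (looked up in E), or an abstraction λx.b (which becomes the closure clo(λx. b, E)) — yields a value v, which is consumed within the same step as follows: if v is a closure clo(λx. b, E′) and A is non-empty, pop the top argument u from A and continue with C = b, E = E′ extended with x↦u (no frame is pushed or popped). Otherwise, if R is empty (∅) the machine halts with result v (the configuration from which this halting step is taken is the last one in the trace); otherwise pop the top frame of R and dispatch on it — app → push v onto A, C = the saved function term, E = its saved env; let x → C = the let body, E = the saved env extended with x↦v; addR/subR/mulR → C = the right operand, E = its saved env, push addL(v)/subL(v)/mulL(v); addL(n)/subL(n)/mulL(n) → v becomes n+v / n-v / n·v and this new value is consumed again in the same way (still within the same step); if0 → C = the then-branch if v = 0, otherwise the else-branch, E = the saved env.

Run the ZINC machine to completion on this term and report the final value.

t=0: <C=((λv. ((λw. (if0 w then -1 else -2)) (1 + v))) (((λv. v) 0) * ((λw. -2) 1))), E=∅, A=∅, R=∅>
t=1: <C=(((λv. v) 0) * ((λw. -2) 1)), E=∅, A=∅, R=[app]>
t=2: <C=((λv. v) 0), E=∅, A=∅, R=[mulR :: app]>
t=3: <C=0, E=∅, A=∅, R=[app :: mulR :: app]>
t=4: <C=(λv. v), E=∅, A=[0], R=[mulR :: app]>
t=5: <C=v, E={v↦0}, A=∅, R=[mulR :: app]>
t=6: <C=((λw. -2) 1), E=∅, A=∅, R=[mulL(0) :: app]>
t=7: <C=1, E=∅, A=∅, R=[app :: mulL(0) :: app]>
t=8: <C=(λw. -2), E=∅, A=[1], R=[mulL(0) :: app]>
t=9: <C=-2, E={w↦1}, A=∅, R=[mulL(0) :: app]>
t=10: <C=(λv. ((λw. (if0 w then -1 else -2)) (1 + v))), E=∅, A=[0], R=∅>
t=11: <C=((λw. (if0 w then -1 else -2)) (1 + v)), E={v↦0}, A=∅, R=∅>
t=12: <C=(1 + v), E={v↦0}, A=∅, R=[app]>
t=13: <C=1, E={v↦0}, A=∅, R=[addR :: app]>
t=14: <C=v, E={v↦0}, A=∅, R=[addL(1) :: app]>
t=15: <C=(λw. (if0 w then -1 else -2)), E={v↦0}, A=[1], R=∅>
t=16: <C=(if0 w then -1 else -2), E={w↦1, v↦0}, A=∅, R=∅>
t=17: <C=w, E={w↦1, v↦0}, A=∅, R=[if0]>
t=18: <C=-2, E={w↦1, v↦0}, A=∅, R=∅>
→ final value -2

Answer: -2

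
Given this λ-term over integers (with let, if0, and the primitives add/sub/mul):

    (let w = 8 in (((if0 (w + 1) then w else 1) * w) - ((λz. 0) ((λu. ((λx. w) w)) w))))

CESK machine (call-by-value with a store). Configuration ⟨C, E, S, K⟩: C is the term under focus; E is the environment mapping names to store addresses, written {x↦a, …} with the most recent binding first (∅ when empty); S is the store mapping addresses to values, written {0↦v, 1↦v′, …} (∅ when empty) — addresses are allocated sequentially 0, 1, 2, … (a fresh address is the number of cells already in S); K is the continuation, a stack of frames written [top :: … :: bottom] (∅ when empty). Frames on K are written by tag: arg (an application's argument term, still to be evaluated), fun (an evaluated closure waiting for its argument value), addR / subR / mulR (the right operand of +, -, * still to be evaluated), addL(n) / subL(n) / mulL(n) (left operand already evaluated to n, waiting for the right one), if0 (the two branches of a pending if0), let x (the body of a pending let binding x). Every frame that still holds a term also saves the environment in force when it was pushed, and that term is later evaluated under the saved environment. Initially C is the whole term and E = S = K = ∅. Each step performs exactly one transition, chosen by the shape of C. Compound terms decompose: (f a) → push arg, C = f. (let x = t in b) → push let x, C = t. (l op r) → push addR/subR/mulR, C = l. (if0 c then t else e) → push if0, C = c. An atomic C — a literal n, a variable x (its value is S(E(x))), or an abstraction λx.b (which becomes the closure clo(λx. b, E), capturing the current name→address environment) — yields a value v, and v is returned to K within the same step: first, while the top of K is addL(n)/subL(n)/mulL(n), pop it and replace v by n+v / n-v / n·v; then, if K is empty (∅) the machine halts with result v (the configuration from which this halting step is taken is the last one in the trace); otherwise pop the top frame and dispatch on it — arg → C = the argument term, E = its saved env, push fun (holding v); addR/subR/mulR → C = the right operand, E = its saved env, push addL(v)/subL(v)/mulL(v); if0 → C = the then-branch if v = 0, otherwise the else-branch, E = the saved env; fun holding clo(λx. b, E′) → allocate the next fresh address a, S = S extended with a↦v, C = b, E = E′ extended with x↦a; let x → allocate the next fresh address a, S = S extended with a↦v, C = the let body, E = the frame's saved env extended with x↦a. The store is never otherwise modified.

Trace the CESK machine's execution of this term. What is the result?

Answer: 8

Machine steps:
0. <C=(let w = 8 in (((if0 (w + 1) then w else 1) * w) - ((λz. 0) ((λu. ((λx. w) w)) w)))), E=∅, S=∅, K=∅>
1. <C=8, E=∅, S=∅, K=[let w]>
2. <C=(((if0 (w + 1) then w else 1) * w) - ((λz. 0) ((λu. ((λx. w) w)) w))), E={w↦0}, S={0↦8}, K=∅>
3. <C=((if0 (w + 1) then w else 1) * w), E={w↦0}, S={0↦8}, K=[subR]>
4. <C=(if0 (w + 1) then w else 1), E={w↦0}, S={0↦8}, K=[mulR :: subR]>
5. <C=(w + 1), E={w↦0}, S={0↦8}, K=[if0 :: mulR :: subR]>
6. <C=w, E={w↦0}, S={0↦8}, K=[addR :: if0 :: mulR :: subR]>
7. <C=1, E={w↦0}, S={0↦8}, K=[addL(8) :: if0 :: mulR :: subR]>
8. <C=1, E={w↦0}, S={0↦8}, K=[mulR :: subR]>
9. <C=w, E={w↦0}, S={0↦8}, K=[mulL(1) :: subR]>
10. <C=((λz. 0) ((λu. ((λx. w) w)) w)), E={w↦0}, S={0↦8}, K=[subL(8)]>
11. <C=(λz. 0), E={w↦0}, S={0↦8}, K=[arg :: subL(8)]>
12. <C=((λu. ((λx. w) w)) w), E={w↦0}, S={0↦8}, K=[fun :: subL(8)]>
13. <C=(λu. ((λx. w) w)), E={w↦0}, S={0↦8}, K=[arg :: fun :: subL(8)]>
14. <C=w, E={w↦0}, S={0↦8}, K=[fun :: fun :: subL(8)]>
15. <C=((λx. w) w), E={u↦1, w↦0}, S={0↦8, 1↦8}, K=[fun :: subL(8)]>
16. <C=(λx. w), E={u↦1, w↦0}, S={0↦8, 1↦8}, K=[arg :: fun :: subL(8)]>
17. <C=w, E={u↦1, w↦0}, S={0↦8, 1↦8}, K=[fun :: fun :: subL(8)]>
18. <C=w, E={x↦2, u↦1, w↦0}, S={0↦8, 1↦8, 2↦8}, K=[fun :: subL(8)]>
19. <C=0, E={z↦3, w↦0}, S={0↦8, 1↦8, 2↦8, 3↦8}, K=[subL(8)]>
→ final value 8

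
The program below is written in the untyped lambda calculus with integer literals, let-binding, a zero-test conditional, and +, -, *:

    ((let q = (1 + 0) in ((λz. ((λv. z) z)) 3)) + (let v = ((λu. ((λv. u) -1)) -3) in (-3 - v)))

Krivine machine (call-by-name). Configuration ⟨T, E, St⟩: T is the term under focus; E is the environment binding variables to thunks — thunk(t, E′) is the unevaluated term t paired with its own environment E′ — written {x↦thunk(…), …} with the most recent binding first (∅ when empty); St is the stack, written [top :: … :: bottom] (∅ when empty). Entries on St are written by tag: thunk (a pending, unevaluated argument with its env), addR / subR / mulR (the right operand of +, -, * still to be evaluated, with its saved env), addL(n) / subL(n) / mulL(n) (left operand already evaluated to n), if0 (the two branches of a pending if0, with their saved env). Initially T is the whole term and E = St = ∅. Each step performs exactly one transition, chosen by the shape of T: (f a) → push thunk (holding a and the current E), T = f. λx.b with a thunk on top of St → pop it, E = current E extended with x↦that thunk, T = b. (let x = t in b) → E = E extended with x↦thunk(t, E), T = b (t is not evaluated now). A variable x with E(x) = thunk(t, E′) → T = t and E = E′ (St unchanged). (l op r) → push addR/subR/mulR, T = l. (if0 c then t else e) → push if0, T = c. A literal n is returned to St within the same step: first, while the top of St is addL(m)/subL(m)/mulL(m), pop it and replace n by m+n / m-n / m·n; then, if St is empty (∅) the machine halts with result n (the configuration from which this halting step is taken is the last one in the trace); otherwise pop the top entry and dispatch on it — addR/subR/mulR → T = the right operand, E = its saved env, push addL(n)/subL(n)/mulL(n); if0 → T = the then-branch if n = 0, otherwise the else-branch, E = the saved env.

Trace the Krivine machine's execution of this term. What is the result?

Answer: 3

Machine steps:
0. ⟨T=((let q = (1 + 0) in ((λz. ((λv. z) z)) 3)) + (let v = ((λu. ((λv. u) -1)) -3) in (-3 - v))); E=∅; St=∅⟩
1. ⟨T=(let q = (1 + 0) in ((λz. ((λv. z) z)) 3)); E=∅; St=[addR]⟩
2. ⟨T=((λz. ((λv. z) z)) 3); E={q↦thunk((1 + 0), ∅)}; St=[addR]⟩
3. ⟨T=(λz. ((λv. z) z)); E={q↦thunk((1 + 0), ∅)}; St=[thunk :: addR]⟩
4. ⟨T=((λv. z) z); E={z↦thunk(3, {q↦thunk((1 + 0), ∅)}), q↦thunk((1 + 0), ∅)}; St=[addR]⟩
5. ⟨T=(λv. z); E={z↦thunk(3, {q↦thunk((1 + 0), ∅)}), q↦thunk((1 + 0), ∅)}; St=[thunk :: addR]⟩
6. ⟨T=z; E={v↦thunk(z, {z↦thunk(3, {q↦thunk((1 + 0), ∅)}), q↦thunk((1 + 0), ∅)}), z↦thunk(3, {q↦thunk((1 + 0), ∅)}), q↦thunk((1 + 0), ∅)}; St=[addR]⟩
7. ⟨T=3; E={q↦thunk((1 + 0), ∅)}; St=[addR]⟩
8. ⟨T=(let v = ((λu. ((λv. u) -1)) -3) in (-3 - v)); E=∅; St=[addL(3)]⟩
9. ⟨T=(-3 - v); E={v↦thunk(((λu. ((λv. u) -1)) -3), ∅)}; St=[addL(3)]⟩
10. ⟨T=-3; E={v↦thunk(((λu. ((λv. u) -1)) -3), ∅)}; St=[subR :: addL(3)]⟩
11. ⟨T=v; E={v↦thunk(((λu. ((λv. u) -1)) -3), ∅)}; St=[subL(-3) :: addL(3)]⟩
12. ⟨T=((λu. ((λv. u) -1)) -3); E=∅; St=[subL(-3) :: addL(3)]⟩
13. ⟨T=(λu. ((λv. u) -1)); E=∅; St=[thunk :: subL(-3) :: addL(3)]⟩
14. ⟨T=((λv. u) -1); E={u↦thunk(-3, ∅)}; St=[subL(-3) :: addL(3)]⟩
15. ⟨T=(λv. u); E={u↦thunk(-3, ∅)}; St=[thunk :: subL(-3) :: addL(3)]⟩
16. ⟨T=u; E={v↦thunk(-1, {u↦thunk(-3, ∅)}), u↦thunk(-3, ∅)}; St=[subL(-3) :: addL(3)]⟩
17. ⟨T=-3; E=∅; St=[subL(-3) :: addL(3)]⟩
→ final value 3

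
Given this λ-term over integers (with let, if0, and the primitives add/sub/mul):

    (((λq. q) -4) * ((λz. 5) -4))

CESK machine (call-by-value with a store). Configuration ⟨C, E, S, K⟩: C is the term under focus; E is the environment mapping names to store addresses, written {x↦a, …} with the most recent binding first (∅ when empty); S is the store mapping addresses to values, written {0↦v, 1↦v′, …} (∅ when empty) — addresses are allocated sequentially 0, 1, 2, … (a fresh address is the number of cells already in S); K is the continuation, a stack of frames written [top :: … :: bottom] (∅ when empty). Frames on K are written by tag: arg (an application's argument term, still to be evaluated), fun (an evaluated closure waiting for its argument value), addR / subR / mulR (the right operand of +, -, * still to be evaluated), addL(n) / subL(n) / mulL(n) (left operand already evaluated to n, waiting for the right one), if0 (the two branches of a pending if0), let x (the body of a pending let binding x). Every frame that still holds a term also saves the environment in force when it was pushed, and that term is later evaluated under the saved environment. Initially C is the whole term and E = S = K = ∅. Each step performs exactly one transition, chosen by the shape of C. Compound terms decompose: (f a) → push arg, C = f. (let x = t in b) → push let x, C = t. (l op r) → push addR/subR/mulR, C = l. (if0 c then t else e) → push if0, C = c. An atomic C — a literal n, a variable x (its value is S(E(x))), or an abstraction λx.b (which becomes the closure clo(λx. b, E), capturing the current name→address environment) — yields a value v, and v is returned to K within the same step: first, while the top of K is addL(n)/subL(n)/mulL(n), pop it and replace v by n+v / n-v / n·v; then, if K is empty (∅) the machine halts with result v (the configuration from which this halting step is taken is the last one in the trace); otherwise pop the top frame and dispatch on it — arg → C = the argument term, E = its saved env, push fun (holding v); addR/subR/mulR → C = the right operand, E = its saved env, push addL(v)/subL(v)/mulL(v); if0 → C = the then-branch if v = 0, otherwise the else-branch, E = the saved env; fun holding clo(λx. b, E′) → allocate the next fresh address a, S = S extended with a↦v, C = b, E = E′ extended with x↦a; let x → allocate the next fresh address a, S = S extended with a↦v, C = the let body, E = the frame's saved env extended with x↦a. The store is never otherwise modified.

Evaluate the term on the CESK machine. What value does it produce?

Answer: -20

Machine steps:
step 0: [C=(((λq. q) -4) * ((λz. 5) -4)) | E=∅ | S=∅ | K=∅]
step 1: [C=((λq. q) -4) | E=∅ | S=∅ | K=[mulR]]
step 2: [C=(λq. q) | E=∅ | S=∅ | K=[arg :: mulR]]
step 3: [C=-4 | E=∅ | S=∅ | K=[fun :: mulR]]
step 4: [C=q | E={q↦0} | S={0↦-4} | K=[mulR]]
step 5: [C=((λz. 5) -4) | E=∅ | S={0↦-4} | K=[mulL(-4)]]
step 6: [C=(λz. 5) | E=∅ | S={0↦-4} | K=[arg :: mulL(-4)]]
step 7: [C=-4 | E=∅ | S={0↦-4} | K=[fun :: mulL(-4)]]
step 8: [C=5 | E={z↦1} | S={0↦-4, 1↦-4} | K=[mulL(-4)]]
→ final value -20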